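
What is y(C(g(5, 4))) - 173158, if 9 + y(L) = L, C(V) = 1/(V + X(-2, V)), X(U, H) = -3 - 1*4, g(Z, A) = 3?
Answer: -692669/4 ≈ -1.7317e+5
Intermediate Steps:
X(U, H) = -7 (X(U, H) = -3 - 4 = -7)
C(V) = 1/(-7 + V) (C(V) = 1/(V - 7) = 1/(-7 + V))
y(L) = -9 + L
y(C(g(5, 4))) - 173158 = (-9 + 1/(-7 + 3)) - 173158 = (-9 + 1/(-4)) - 173158 = (-9 - 1/4) - 173158 = -37/4 - 173158 = -692669/4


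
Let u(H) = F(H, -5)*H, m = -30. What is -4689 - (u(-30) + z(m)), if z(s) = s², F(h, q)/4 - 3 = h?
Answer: -8829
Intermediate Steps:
F(h, q) = 12 + 4*h
u(H) = H*(12 + 4*H) (u(H) = (12 + 4*H)*H = H*(12 + 4*H))
-4689 - (u(-30) + z(m)) = -4689 - (4*(-30)*(3 - 30) + (-30)²) = -4689 - (4*(-30)*(-27) + 900) = -4689 - (3240 + 900) = -4689 - 1*4140 = -4689 - 4140 = -8829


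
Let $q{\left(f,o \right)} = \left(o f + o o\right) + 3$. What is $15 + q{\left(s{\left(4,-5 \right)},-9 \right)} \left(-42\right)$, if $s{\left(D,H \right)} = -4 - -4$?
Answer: $-3513$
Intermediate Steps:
$s{\left(D,H \right)} = 0$ ($s{\left(D,H \right)} = -4 + 4 = 0$)
$q{\left(f,o \right)} = 3 + o^{2} + f o$ ($q{\left(f,o \right)} = \left(f o + o^{2}\right) + 3 = \left(o^{2} + f o\right) + 3 = 3 + o^{2} + f o$)
$15 + q{\left(s{\left(4,-5 \right)},-9 \right)} \left(-42\right) = 15 + \left(3 + \left(-9\right)^{2} + 0 \left(-9\right)\right) \left(-42\right) = 15 + \left(3 + 81 + 0\right) \left(-42\right) = 15 + 84 \left(-42\right) = 15 - 3528 = -3513$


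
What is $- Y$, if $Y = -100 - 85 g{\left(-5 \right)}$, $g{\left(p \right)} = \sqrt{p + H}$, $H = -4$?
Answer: $100 + 255 i \approx 100.0 + 255.0 i$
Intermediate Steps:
$g{\left(p \right)} = \sqrt{-4 + p}$ ($g{\left(p \right)} = \sqrt{p - 4} = \sqrt{-4 + p}$)
$Y = -100 - 255 i$ ($Y = -100 - 85 \sqrt{-4 - 5} = -100 - 85 \sqrt{-9} = -100 - 85 \cdot 3 i = -100 - 255 i \approx -100.0 - 255.0 i$)
$- Y = - (-100 - 255 i) = 100 + 255 i$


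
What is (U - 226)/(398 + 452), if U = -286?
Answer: -256/425 ≈ -0.60235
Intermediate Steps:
(U - 226)/(398 + 452) = (-286 - 226)/(398 + 452) = -512/850 = -512*1/850 = -256/425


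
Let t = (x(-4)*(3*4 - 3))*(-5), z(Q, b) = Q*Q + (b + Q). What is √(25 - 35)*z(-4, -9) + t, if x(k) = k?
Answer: 180 + 3*I*√10 ≈ 180.0 + 9.4868*I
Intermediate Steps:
z(Q, b) = Q + b + Q² (z(Q, b) = Q² + (Q + b) = Q + b + Q²)
t = 180 (t = -4*(3*4 - 3)*(-5) = -4*(12 - 3)*(-5) = -4*9*(-5) = -36*(-5) = 180)
√(25 - 35)*z(-4, -9) + t = √(25 - 35)*(-4 - 9 + (-4)²) + 180 = √(-10)*(-4 - 9 + 16) + 180 = (I*√10)*3 + 180 = 3*I*√10 + 180 = 180 + 3*I*√10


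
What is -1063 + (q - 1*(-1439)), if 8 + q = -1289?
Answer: -921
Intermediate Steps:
q = -1297 (q = -8 - 1289 = -1297)
-1063 + (q - 1*(-1439)) = -1063 + (-1297 - 1*(-1439)) = -1063 + (-1297 + 1439) = -1063 + 142 = -921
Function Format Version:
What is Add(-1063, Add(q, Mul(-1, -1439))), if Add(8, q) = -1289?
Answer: -921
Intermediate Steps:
q = -1297 (q = Add(-8, -1289) = -1297)
Add(-1063, Add(q, Mul(-1, -1439))) = Add(-1063, Add(-1297, Mul(-1, -1439))) = Add(-1063, Add(-1297, 1439)) = Add(-1063, 142) = -921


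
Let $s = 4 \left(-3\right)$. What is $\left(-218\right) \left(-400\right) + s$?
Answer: $87188$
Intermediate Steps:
$s = -12$
$\left(-218\right) \left(-400\right) + s = \left(-218\right) \left(-400\right) - 12 = 87200 - 12 = 87188$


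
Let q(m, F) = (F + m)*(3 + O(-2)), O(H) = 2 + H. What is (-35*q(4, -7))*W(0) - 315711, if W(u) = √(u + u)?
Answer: -315711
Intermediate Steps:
q(m, F) = 3*F + 3*m (q(m, F) = (F + m)*(3 + (2 - 2)) = (F + m)*(3 + 0) = (F + m)*3 = 3*F + 3*m)
W(u) = √2*√u (W(u) = √(2*u) = √2*√u)
(-35*q(4, -7))*W(0) - 315711 = (-35*(3*(-7) + 3*4))*(√2*√0) - 315711 = (-35*(-21 + 12))*(√2*0) - 315711 = -35*(-9)*0 - 315711 = 315*0 - 315711 = 0 - 315711 = -315711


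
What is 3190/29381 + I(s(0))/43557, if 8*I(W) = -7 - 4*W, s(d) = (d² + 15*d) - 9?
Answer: 101129699/930725976 ≈ 0.10866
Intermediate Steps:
s(d) = -9 + d² + 15*d
I(W) = -7/8 - W/2 (I(W) = (-7 - 4*W)/8 = -7/8 - W/2)
3190/29381 + I(s(0))/43557 = 3190/29381 + (-7/8 - (-9 + 0² + 15*0)/2)/43557 = 3190*(1/29381) + (-7/8 - (-9 + 0 + 0)/2)*(1/43557) = 290/2671 + (-7/8 - ½*(-9))*(1/43557) = 290/2671 + (-7/8 + 9/2)*(1/43557) = 290/2671 + (29/8)*(1/43557) = 290/2671 + 29/348456 = 101129699/930725976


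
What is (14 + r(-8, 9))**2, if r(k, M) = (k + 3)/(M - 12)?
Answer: 2209/9 ≈ 245.44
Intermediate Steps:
r(k, M) = (3 + k)/(-12 + M)
(14 + r(-8, 9))**2 = (14 + (3 - 8)/(-12 + 9))**2 = (14 - 5/(-3))**2 = (14 - 1/3*(-5))**2 = (14 + 5/3)**2 = (47/3)**2 = 2209/9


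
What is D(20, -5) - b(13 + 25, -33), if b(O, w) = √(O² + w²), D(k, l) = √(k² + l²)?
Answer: -√2533 + 5*√17 ≈ -29.713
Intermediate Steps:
D(20, -5) - b(13 + 25, -33) = √(20² + (-5)²) - √((13 + 25)² + (-33)²) = √(400 + 25) - √(38² + 1089) = √425 - √(1444 + 1089) = 5*√17 - √2533 = -√2533 + 5*√17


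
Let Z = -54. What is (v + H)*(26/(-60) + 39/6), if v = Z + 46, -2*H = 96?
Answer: -5096/15 ≈ -339.73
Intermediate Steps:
H = -48 (H = -½*96 = -48)
v = -8 (v = -54 + 46 = -8)
(v + H)*(26/(-60) + 39/6) = (-8 - 48)*(26/(-60) + 39/6) = -56*(26*(-1/60) + 39*(⅙)) = -56*(-13/30 + 13/2) = -56*91/15 = -5096/15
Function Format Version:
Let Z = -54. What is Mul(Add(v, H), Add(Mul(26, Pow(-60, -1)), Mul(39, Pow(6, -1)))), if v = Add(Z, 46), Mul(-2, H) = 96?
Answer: Rational(-5096, 15) ≈ -339.73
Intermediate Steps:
H = -48 (H = Mul(Rational(-1, 2), 96) = -48)
v = -8 (v = Add(-54, 46) = -8)
Mul(Add(v, H), Add(Mul(26, Pow(-60, -1)), Mul(39, Pow(6, -1)))) = Mul(Add(-8, -48), Add(Mul(26, Pow(-60, -1)), Mul(39, Pow(6, -1)))) = Mul(-56, Add(Mul(26, Rational(-1, 60)), Mul(39, Rational(1, 6)))) = Mul(-56, Add(Rational(-13, 30), Rational(13, 2))) = Mul(-56, Rational(91, 15)) = Rational(-5096, 15)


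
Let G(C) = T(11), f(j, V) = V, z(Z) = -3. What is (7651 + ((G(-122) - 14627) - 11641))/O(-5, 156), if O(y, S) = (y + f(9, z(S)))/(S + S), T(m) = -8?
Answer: 726375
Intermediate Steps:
G(C) = -8
O(y, S) = (-3 + y)/(2*S) (O(y, S) = (y - 3)/(S + S) = (-3 + y)/((2*S)) = (-3 + y)*(1/(2*S)) = (-3 + y)/(2*S))
(7651 + ((G(-122) - 14627) - 11641))/O(-5, 156) = (7651 + ((-8 - 14627) - 11641))/(((1/2)*(-3 - 5)/156)) = (7651 + (-14635 - 11641))/(((1/2)*(1/156)*(-8))) = (7651 - 26276)/(-1/39) = -18625*(-39) = 726375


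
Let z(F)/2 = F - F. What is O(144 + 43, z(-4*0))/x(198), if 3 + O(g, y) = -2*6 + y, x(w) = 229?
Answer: -15/229 ≈ -0.065502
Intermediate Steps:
z(F) = 0 (z(F) = 2*(F - F) = 2*0 = 0)
O(g, y) = -15 + y (O(g, y) = -3 + (-2*6 + y) = -3 + (-12 + y) = -15 + y)
O(144 + 43, z(-4*0))/x(198) = (-15 + 0)/229 = -15*1/229 = -15/229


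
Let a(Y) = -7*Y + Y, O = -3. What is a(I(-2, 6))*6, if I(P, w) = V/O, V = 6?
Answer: 72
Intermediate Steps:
I(P, w) = -2 (I(P, w) = 6/(-3) = 6*(-1/3) = -2)
a(Y) = -6*Y
a(I(-2, 6))*6 = -6*(-2)*6 = 12*6 = 72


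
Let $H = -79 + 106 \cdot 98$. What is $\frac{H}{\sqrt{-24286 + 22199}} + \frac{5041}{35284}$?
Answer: $\frac{5041}{35284} - \frac{10309 i \sqrt{2087}}{2087} \approx 0.14287 - 225.66 i$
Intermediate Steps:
$H = 10309$ ($H = -79 + 10388 = 10309$)
$\frac{H}{\sqrt{-24286 + 22199}} + \frac{5041}{35284} = \frac{10309}{\sqrt{-24286 + 22199}} + \frac{5041}{35284} = \frac{10309}{\sqrt{-2087}} + 5041 \cdot \frac{1}{35284} = \frac{10309}{i \sqrt{2087}} + \frac{5041}{35284} = 10309 \left(- \frac{i \sqrt{2087}}{2087}\right) + \frac{5041}{35284} = - \frac{10309 i \sqrt{2087}}{2087} + \frac{5041}{35284} = \frac{5041}{35284} - \frac{10309 i \sqrt{2087}}{2087}$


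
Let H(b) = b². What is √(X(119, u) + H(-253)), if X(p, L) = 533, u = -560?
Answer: √64542 ≈ 254.05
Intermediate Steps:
√(X(119, u) + H(-253)) = √(533 + (-253)²) = √(533 + 64009) = √64542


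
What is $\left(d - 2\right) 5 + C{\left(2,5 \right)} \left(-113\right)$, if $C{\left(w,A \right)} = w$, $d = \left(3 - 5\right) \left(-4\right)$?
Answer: $-196$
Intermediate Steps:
$d = 8$ ($d = \left(-2\right) \left(-4\right) = 8$)
$\left(d - 2\right) 5 + C{\left(2,5 \right)} \left(-113\right) = \left(8 - 2\right) 5 + 2 \left(-113\right) = 6 \cdot 5 - 226 = 30 - 226 = -196$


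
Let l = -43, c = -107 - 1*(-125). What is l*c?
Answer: -774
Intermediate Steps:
c = 18 (c = -107 + 125 = 18)
l*c = -43*18 = -774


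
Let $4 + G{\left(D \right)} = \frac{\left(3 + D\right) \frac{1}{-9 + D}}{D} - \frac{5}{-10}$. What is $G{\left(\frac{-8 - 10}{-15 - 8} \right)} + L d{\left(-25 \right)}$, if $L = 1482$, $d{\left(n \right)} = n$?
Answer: $- \frac{21009668}{567} \approx -37054.0$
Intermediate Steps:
$G{\left(D \right)} = - \frac{7}{2} + \frac{3 + D}{D \left(-9 + D\right)}$ ($G{\left(D \right)} = -4 + \left(\frac{\left(3 + D\right) \frac{1}{-9 + D}}{D} - \frac{5}{-10}\right) = -4 + \left(\frac{\frac{1}{-9 + D} \left(3 + D\right)}{D} - - \frac{1}{2}\right) = -4 + \left(\frac{3 + D}{D \left(-9 + D\right)} + \frac{1}{2}\right) = -4 + \left(\frac{1}{2} + \frac{3 + D}{D \left(-9 + D\right)}\right) = - \frac{7}{2} + \frac{3 + D}{D \left(-9 + D\right)}$)
$G{\left(\frac{-8 - 10}{-15 - 8} \right)} + L d{\left(-25 \right)} = \frac{6 - 7 \left(\frac{-8 - 10}{-15 - 8}\right)^{2} + 65 \frac{-8 - 10}{-15 - 8}}{2 \frac{-8 - 10}{-15 - 8} \left(-9 + \frac{-8 - 10}{-15 - 8}\right)} + 1482 \left(-25\right) = \frac{6 - 7 \left(- \frac{18}{-23}\right)^{2} + 65 \left(- \frac{18}{-23}\right)}{2 \left(- \frac{18}{-23}\right) \left(-9 - \frac{18}{-23}\right)} - 37050 = \frac{6 - 7 \left(\left(-18\right) \left(- \frac{1}{23}\right)\right)^{2} + 65 \left(\left(-18\right) \left(- \frac{1}{23}\right)\right)}{2 \left(\left(-18\right) \left(- \frac{1}{23}\right)\right) \left(-9 - - \frac{18}{23}\right)} - 37050 = \frac{6 - 7 \left(\frac{18}{23}\right)^{2} + 65 \cdot \frac{18}{23}}{2 \cdot \frac{18}{23} \left(-9 + \frac{18}{23}\right)} - 37050 = \frac{1}{2} \cdot \frac{23}{18} \frac{1}{- \frac{189}{23}} \left(6 - \frac{2268}{529} + \frac{1170}{23}\right) - 37050 = \frac{1}{2} \cdot \frac{23}{18} \left(- \frac{23}{189}\right) \left(6 - \frac{2268}{529} + \frac{1170}{23}\right) - 37050 = \frac{1}{2} \cdot \frac{23}{18} \left(- \frac{23}{189}\right) \frac{27816}{529} - 37050 = - \frac{2318}{567} - 37050 = - \frac{21009668}{567}$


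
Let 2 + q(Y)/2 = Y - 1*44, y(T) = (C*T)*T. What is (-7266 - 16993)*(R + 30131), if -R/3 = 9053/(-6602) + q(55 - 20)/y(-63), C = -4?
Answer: -3192647996291624/4367223 ≈ -7.3105e+8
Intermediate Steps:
y(T) = -4*T² (y(T) = (-4*T)*T = -4*T²)
q(Y) = -92 + 2*Y (q(Y) = -4 + 2*(Y - 1*44) = -4 + 2*(Y - 44) = -4 + 2*(-44 + Y) = -4 + (-88 + 2*Y) = -92 + 2*Y)
R = 17947523/4367223 (R = -3*(9053/(-6602) + (-92 + 2*(55 - 20))/((-4*(-63)²))) = -3*(9053*(-1/6602) + (-92 + 2*35)/((-4*3969))) = -3*(-9053/6602 + (-92 + 70)/(-15876)) = -3*(-9053/6602 - 22*(-1/15876)) = -3*(-9053/6602 + 11/7938) = -3*(-17947523/13101669) = 17947523/4367223 ≈ 4.1096)
(-7266 - 16993)*(R + 30131) = (-7266 - 16993)*(17947523/4367223 + 30131) = -24259*131606743736/4367223 = -3192647996291624/4367223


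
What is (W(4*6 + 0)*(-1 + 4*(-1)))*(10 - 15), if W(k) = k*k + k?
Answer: 15000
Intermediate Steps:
W(k) = k + k² (W(k) = k² + k = k + k²)
(W(4*6 + 0)*(-1 + 4*(-1)))*(10 - 15) = (((4*6 + 0)*(1 + (4*6 + 0)))*(-1 + 4*(-1)))*(10 - 15) = (((24 + 0)*(1 + (24 + 0)))*(-1 - 4))*(-5) = ((24*(1 + 24))*(-5))*(-5) = ((24*25)*(-5))*(-5) = (600*(-5))*(-5) = -3000*(-5) = 15000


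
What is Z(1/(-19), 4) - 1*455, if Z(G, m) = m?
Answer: -451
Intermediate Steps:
Z(1/(-19), 4) - 1*455 = 4 - 1*455 = 4 - 455 = -451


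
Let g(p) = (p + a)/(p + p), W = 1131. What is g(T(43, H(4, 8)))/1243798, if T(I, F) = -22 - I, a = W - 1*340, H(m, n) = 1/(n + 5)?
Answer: -363/80846870 ≈ -4.4900e-6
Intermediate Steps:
H(m, n) = 1/(5 + n)
a = 791 (a = 1131 - 1*340 = 1131 - 340 = 791)
g(p) = (791 + p)/(2*p) (g(p) = (p + 791)/(p + p) = (791 + p)/((2*p)) = (791 + p)*(1/(2*p)) = (791 + p)/(2*p))
g(T(43, H(4, 8)))/1243798 = ((791 + (-22 - 1*43))/(2*(-22 - 1*43)))/1243798 = ((791 + (-22 - 43))/(2*(-22 - 43)))*(1/1243798) = ((1/2)*(791 - 65)/(-65))*(1/1243798) = ((1/2)*(-1/65)*726)*(1/1243798) = -363/65*1/1243798 = -363/80846870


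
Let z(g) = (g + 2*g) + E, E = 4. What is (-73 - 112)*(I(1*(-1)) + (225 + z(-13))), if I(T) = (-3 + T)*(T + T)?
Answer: -36630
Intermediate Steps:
I(T) = 2*T*(-3 + T) (I(T) = (-3 + T)*(2*T) = 2*T*(-3 + T))
z(g) = 4 + 3*g (z(g) = (g + 2*g) + 4 = 3*g + 4 = 4 + 3*g)
(-73 - 112)*(I(1*(-1)) + (225 + z(-13))) = (-73 - 112)*(2*(1*(-1))*(-3 + 1*(-1)) + (225 + (4 + 3*(-13)))) = -185*(2*(-1)*(-3 - 1) + (225 + (4 - 39))) = -185*(2*(-1)*(-4) + (225 - 35)) = -185*(8 + 190) = -185*198 = -36630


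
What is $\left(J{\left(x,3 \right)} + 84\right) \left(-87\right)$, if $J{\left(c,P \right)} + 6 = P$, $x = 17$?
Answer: $-7047$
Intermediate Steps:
$J{\left(c,P \right)} = -6 + P$
$\left(J{\left(x,3 \right)} + 84\right) \left(-87\right) = \left(\left(-6 + 3\right) + 84\right) \left(-87\right) = \left(-3 + 84\right) \left(-87\right) = 81 \left(-87\right) = -7047$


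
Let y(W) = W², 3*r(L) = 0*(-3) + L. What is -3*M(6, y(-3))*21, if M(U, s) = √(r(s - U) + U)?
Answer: -63*√7 ≈ -166.68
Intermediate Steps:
r(L) = L/3 (r(L) = (0*(-3) + L)/3 = (0 + L)/3 = L/3)
M(U, s) = √(s/3 + 2*U/3) (M(U, s) = √((s - U)/3 + U) = √((-U/3 + s/3) + U) = √(s/3 + 2*U/3))
-3*M(6, y(-3))*21 = -√(3*(-3)² + 6*6)*21 = -√(3*9 + 36)*21 = -√(27 + 36)*21 = -√63*21 = -3*√7*21 = -63*√7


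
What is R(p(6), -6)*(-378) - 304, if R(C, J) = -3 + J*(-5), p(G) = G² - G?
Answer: -10510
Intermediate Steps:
R(C, J) = -3 - 5*J
R(p(6), -6)*(-378) - 304 = (-3 - 5*(-6))*(-378) - 304 = (-3 + 30)*(-378) - 304 = 27*(-378) - 304 = -10206 - 304 = -10510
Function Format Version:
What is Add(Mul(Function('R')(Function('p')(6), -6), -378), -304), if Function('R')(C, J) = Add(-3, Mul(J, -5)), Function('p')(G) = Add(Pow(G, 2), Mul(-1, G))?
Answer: -10510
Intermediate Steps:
Function('R')(C, J) = Add(-3, Mul(-5, J))
Add(Mul(Function('R')(Function('p')(6), -6), -378), -304) = Add(Mul(Add(-3, Mul(-5, -6)), -378), -304) = Add(Mul(Add(-3, 30), -378), -304) = Add(Mul(27, -378), -304) = Add(-10206, -304) = -10510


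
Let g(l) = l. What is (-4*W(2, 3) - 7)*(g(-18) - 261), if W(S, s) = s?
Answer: 5301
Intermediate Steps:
(-4*W(2, 3) - 7)*(g(-18) - 261) = (-4*3 - 7)*(-18 - 261) = (-12 - 7)*(-279) = -19*(-279) = 5301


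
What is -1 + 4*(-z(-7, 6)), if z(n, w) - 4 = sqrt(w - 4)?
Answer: -17 - 4*sqrt(2) ≈ -22.657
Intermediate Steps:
z(n, w) = 4 + sqrt(-4 + w) (z(n, w) = 4 + sqrt(w - 4) = 4 + sqrt(-4 + w))
-1 + 4*(-z(-7, 6)) = -1 + 4*(-(4 + sqrt(-4 + 6))) = -1 + 4*(-(4 + sqrt(2))) = -1 + 4*(-4 - sqrt(2)) = -1 + (-16 - 4*sqrt(2)) = -17 - 4*sqrt(2)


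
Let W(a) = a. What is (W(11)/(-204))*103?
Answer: -1133/204 ≈ -5.5539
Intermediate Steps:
(W(11)/(-204))*103 = (11/(-204))*103 = (11*(-1/204))*103 = -11/204*103 = -1133/204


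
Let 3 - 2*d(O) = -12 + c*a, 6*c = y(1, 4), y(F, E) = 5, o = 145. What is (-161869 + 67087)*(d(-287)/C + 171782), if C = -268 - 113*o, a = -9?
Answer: -180761003888583/11102 ≈ -1.6282e+10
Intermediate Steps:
c = ⅚ (c = (⅙)*5 = ⅚ ≈ 0.83333)
C = -16653 (C = -268 - 113*145 = -268 - 16385 = -16653)
d(O) = 45/4 (d(O) = 3/2 - (-12 + (⅚)*(-9))/2 = 3/2 - (-12 - 15/2)/2 = 3/2 - ½*(-39/2) = 3/2 + 39/4 = 45/4)
(-161869 + 67087)*(d(-287)/C + 171782) = (-161869 + 67087)*((45/4)/(-16653) + 171782) = -94782*((45/4)*(-1/16653) + 171782) = -94782*(-15/22204 + 171782) = -94782*3814247513/22204 = -180761003888583/11102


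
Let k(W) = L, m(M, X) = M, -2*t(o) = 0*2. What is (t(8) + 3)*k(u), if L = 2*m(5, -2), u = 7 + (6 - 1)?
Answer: 30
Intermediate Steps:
t(o) = 0 (t(o) = -0*2 = -½*0 = 0)
u = 12 (u = 7 + 5 = 12)
L = 10 (L = 2*5 = 10)
k(W) = 10
(t(8) + 3)*k(u) = (0 + 3)*10 = 3*10 = 30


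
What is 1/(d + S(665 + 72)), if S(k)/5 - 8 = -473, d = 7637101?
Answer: 1/7634776 ≈ 1.3098e-7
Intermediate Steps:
S(k) = -2325 (S(k) = 40 + 5*(-473) = 40 - 2365 = -2325)
1/(d + S(665 + 72)) = 1/(7637101 - 2325) = 1/7634776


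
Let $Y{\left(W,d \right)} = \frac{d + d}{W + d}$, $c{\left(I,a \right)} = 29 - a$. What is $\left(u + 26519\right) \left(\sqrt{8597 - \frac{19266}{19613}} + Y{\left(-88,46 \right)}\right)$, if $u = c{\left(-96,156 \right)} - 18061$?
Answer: $- \frac{127742}{7} + \frac{8331 \sqrt{3306628140035}}{19613} \approx 7.5416 \cdot 10^{5}$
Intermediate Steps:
$Y{\left(W,d \right)} = \frac{2 d}{W + d}$
$u = -18188$ ($u = \left(29 - 156\right) - 18061 = -127 - 18061 = -18188$)
$\left(u + 26519\right) \left(\sqrt{8597 - \frac{19266}{19613}} + Y{\left(-88,46 \right)}\right) = \left(-18188 + 26519\right) \left(\sqrt{8597 - \frac{19266}{19613}} + 2 \cdot 46 \frac{1}{-88 + 46}\right) = 8331 \left(\sqrt{8597 - \frac{19266}{19613}} + 2 \cdot 46 \frac{1}{-42}\right) = 8331 \left(\sqrt{8597 - \frac{19266}{19613}} + 2 \cdot 46 \left(- \frac{1}{42}\right)\right) = 8331 \left(\sqrt{\frac{168593695}{19613}} - \frac{46}{21}\right) = 8331 \left(\frac{\sqrt{3306628140035}}{19613} - \frac{46}{21}\right) = 8331 \left(- \frac{46}{21} + \frac{\sqrt{3306628140035}}{19613}\right) = - \frac{127742}{7} + \frac{8331 \sqrt{3306628140035}}{19613}$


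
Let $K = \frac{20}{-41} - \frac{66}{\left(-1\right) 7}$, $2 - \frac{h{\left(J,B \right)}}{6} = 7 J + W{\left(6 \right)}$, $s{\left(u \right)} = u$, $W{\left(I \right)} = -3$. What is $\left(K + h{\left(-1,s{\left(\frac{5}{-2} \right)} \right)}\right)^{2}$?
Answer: $\frac{539632900}{82369} \approx 6551.4$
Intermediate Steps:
$h{\left(J,B \right)} = 30 - 42 J$ ($h{\left(J,B \right)} = 12 - 6 \left(7 J - 3\right) = 12 - 6 \left(-3 + 7 J\right) = 12 - \left(-18 + 42 J\right) = 30 - 42 J$)
$K = \frac{2566}{287}$ ($K = 20 \left(- \frac{1}{41}\right) - \frac{66}{-7} = - \frac{20}{41} - - \frac{66}{7} = - \frac{20}{41} + \frac{66}{7} = \frac{2566}{287} \approx 8.9408$)
$\left(K + h{\left(-1,s{\left(\frac{5}{-2} \right)} \right)}\right)^{2} = \left(\frac{2566}{287} + \left(30 - -42\right)\right)^{2} = \left(\frac{2566}{287} + \left(30 + 42\right)\right)^{2} = \left(\frac{2566}{287} + 72\right)^{2} = \left(\frac{23230}{287}\right)^{2} = \frac{539632900}{82369}$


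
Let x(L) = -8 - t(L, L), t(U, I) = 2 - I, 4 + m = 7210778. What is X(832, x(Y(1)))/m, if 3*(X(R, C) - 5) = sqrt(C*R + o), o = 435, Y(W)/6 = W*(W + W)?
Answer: 5/7210774 + sqrt(2099)/21632322 ≈ 2.8113e-6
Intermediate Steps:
m = 7210774 (m = -4 + 7210778 = 7210774)
Y(W) = 12*W**2 (Y(W) = 6*(W*(W + W)) = 6*(W*(2*W)) = 6*(2*W**2) = 12*W**2)
x(L) = -10 + L (x(L) = -8 - (2 - L) = -8 + (-2 + L) = -10 + L)
X(R, C) = 5 + sqrt(435 + C*R)/3 (X(R, C) = 5 + sqrt(C*R + 435)/3 = 5 + sqrt(435 + C*R)/3)
X(832, x(Y(1)))/m = (5 + sqrt(435 + (-10 + 12*1**2)*832)/3)/7210774 = (5 + sqrt(435 + (-10 + 12*1)*832)/3)*(1/7210774) = (5 + sqrt(435 + (-10 + 12)*832)/3)*(1/7210774) = (5 + sqrt(435 + 2*832)/3)*(1/7210774) = (5 + sqrt(435 + 1664)/3)*(1/7210774) = (5 + sqrt(2099)/3)*(1/7210774) = 5/7210774 + sqrt(2099)/21632322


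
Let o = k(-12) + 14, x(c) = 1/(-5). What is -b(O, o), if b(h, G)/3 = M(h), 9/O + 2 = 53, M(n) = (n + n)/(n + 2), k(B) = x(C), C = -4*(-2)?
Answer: -18/37 ≈ -0.48649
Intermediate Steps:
C = 8
x(c) = -⅕
k(B) = -⅕
M(n) = 2*n/(2 + n) (M(n) = (2*n)/(2 + n) = 2*n/(2 + n))
O = 3/17 (O = 9/(-2 + 53) = 9/51 = 9*(1/51) = 3/17 ≈ 0.17647)
o = 69/5 (o = -⅕ + 14 = 69/5 ≈ 13.800)
b(h, G) = 6*h/(2 + h) (b(h, G) = 3*(2*h/(2 + h)) = 6*h/(2 + h))
-b(O, o) = -6*3/(17*(2 + 3/17)) = -6*3/(17*37/17) = -6*3*17/(17*37) = -1*18/37 = -18/37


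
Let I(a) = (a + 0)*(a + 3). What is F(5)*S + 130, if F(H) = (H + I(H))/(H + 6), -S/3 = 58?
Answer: -6400/11 ≈ -581.82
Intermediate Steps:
S = -174 (S = -3*58 = -174)
I(a) = a*(3 + a)
F(H) = (H + H*(3 + H))/(6 + H) (F(H) = (H + H*(3 + H))/(H + 6) = (H + H*(3 + H))/(6 + H))
F(5)*S + 130 = (5*(4 + 5)/(6 + 5))*(-174) + 130 = (5*9/11)*(-174) + 130 = (5*(1/11)*9)*(-174) + 130 = (45/11)*(-174) + 130 = -7830/11 + 130 = -6400/11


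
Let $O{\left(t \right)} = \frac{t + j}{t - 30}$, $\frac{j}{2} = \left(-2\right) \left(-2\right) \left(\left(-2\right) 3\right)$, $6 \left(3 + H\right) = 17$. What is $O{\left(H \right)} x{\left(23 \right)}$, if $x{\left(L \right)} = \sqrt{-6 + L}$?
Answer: $\frac{289 \sqrt{17}}{181} \approx 6.5833$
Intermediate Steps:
$H = - \frac{1}{6}$ ($H = -3 + \frac{1}{6} \cdot 17 = -3 + \frac{17}{6} = - \frac{1}{6} \approx -0.16667$)
$j = -48$ ($j = 2 \left(-2\right) \left(-2\right) \left(\left(-2\right) 3\right) = 2 \cdot 4 \left(-6\right) = 2 \left(-24\right) = -48$)
$O{\left(t \right)} = \frac{-48 + t}{-30 + t}$ ($O{\left(t \right)} = \frac{t - 48}{t - 30} = \frac{-48 + t}{-30 + t}$)
$O{\left(H \right)} x{\left(23 \right)} = \frac{-48 - \frac{1}{6}}{-30 - \frac{1}{6}} \sqrt{-6 + 23} = \frac{1}{- \frac{181}{6}} \left(- \frac{289}{6}\right) \sqrt{17} = \left(- \frac{6}{181}\right) \left(- \frac{289}{6}\right) \sqrt{17} = \frac{289 \sqrt{17}}{181}$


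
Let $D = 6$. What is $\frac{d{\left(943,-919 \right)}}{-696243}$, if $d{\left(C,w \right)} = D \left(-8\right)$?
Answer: $\frac{16}{232081} \approx 6.8941 \cdot 10^{-5}$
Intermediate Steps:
$d{\left(C,w \right)} = -48$ ($d{\left(C,w \right)} = 6 \left(-8\right) = -48$)
$\frac{d{\left(943,-919 \right)}}{-696243} = - \frac{48}{-696243} = \left(-48\right) \left(- \frac{1}{696243}\right) = \frac{16}{232081}$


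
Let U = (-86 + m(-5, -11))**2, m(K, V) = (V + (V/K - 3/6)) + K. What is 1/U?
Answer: 100/1006009 ≈ 9.9403e-5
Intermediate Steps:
m(K, V) = -1/2 + K + V + V/K (m(K, V) = (V + (V/K - 3*1/6)) + K = (V + (V/K - 1/2)) + K = (V + (-1/2 + V/K)) + K = (-1/2 + V + V/K) + K = -1/2 + K + V + V/K)
U = 1006009/100 (U = (-86 + (-1/2 - 5 - 11 - 11/(-5)))**2 = (-86 + (-1/2 - 5 - 11 - 11*(-1/5)))**2 = (-86 + (-1/2 - 5 - 11 + 11/5))**2 = (-86 - 143/10)**2 = (-1003/10)**2 = 1006009/100 ≈ 10060.)
1/U = 1/(1006009/100) = 100/1006009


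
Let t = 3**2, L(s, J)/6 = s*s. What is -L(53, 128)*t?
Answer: -151686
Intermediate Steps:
L(s, J) = 6*s**2 (L(s, J) = 6*(s*s) = 6*s**2)
t = 9
-L(53, 128)*t = -6*53**2*9 = -6*2809*9 = -16854*9 = -1*151686 = -151686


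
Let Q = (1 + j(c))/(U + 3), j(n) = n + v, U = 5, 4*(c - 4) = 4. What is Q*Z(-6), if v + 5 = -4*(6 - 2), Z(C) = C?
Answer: 45/4 ≈ 11.250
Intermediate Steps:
c = 5 (c = 4 + (¼)*4 = 4 + 1 = 5)
v = -21 (v = -5 - 4*(6 - 2) = -5 - 4*4 = -5 - 16 = -21)
j(n) = -21 + n (j(n) = n - 21 = -21 + n)
Q = -15/8 (Q = (1 + (-21 + 5))/(5 + 3) = (1 - 16)/8 = -15*⅛ = -15/8 ≈ -1.8750)
Q*Z(-6) = -15/8*(-6) = 45/4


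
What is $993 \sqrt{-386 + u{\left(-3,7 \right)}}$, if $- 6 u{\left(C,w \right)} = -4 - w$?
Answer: $\frac{331 i \sqrt{13830}}{2} \approx 19463.0 i$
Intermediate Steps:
$u{\left(C,w \right)} = \frac{2}{3} + \frac{w}{6}$ ($u{\left(C,w \right)} = - \frac{-4 - w}{6} = \frac{2}{3} + \frac{w}{6}$)
$993 \sqrt{-386 + u{\left(-3,7 \right)}} = 993 \sqrt{-386 + \left(\frac{2}{3} + \frac{1}{6} \cdot 7\right)} = 993 \sqrt{-386 + \left(\frac{2}{3} + \frac{7}{6}\right)} = 993 \sqrt{-386 + \frac{11}{6}} = 993 \sqrt{- \frac{2305}{6}} = 993 \frac{i \sqrt{13830}}{6} = \frac{331 i \sqrt{13830}}{2}$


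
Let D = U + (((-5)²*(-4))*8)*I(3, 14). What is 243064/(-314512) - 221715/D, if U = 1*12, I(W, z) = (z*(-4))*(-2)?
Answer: 2997275653/1761031316 ≈ 1.7020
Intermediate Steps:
I(W, z) = 8*z (I(W, z) = -4*z*(-2) = 8*z)
U = 12
D = -89588 (D = 12 + (((-5)²*(-4))*8)*(8*14) = 12 + ((25*(-4))*8)*112 = 12 - 100*8*112 = 12 - 800*112 = 12 - 89600 = -89588)
243064/(-314512) - 221715/D = 243064/(-314512) - 221715/(-89588) = 243064*(-1/314512) - 221715*(-1/89588) = -30383/39314 + 221715/89588 = 2997275653/1761031316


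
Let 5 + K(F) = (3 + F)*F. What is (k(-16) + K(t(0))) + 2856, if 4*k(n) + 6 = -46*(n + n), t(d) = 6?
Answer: 6543/2 ≈ 3271.5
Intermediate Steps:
K(F) = -5 + F*(3 + F) (K(F) = -5 + (3 + F)*F = -5 + F*(3 + F))
k(n) = -3/2 - 23*n (k(n) = -3/2 + (-46*(n + n))/4 = -3/2 + (-92*n)/4 = -3/2 - 23*n)
(k(-16) + K(t(0))) + 2856 = ((-3/2 - 23*(-16)) + (-5 + 6² + 3*6)) + 2856 = ((-3/2 + 368) + (-5 + 36 + 18)) + 2856 = (733/2 + 49) + 2856 = 831/2 + 2856 = 6543/2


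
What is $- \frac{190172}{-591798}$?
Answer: $\frac{95086}{295899} \approx 0.32135$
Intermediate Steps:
$- \frac{190172}{-591798} = - \frac{190172 \left(-1\right)}{591798} = \left(-1\right) \left(- \frac{95086}{295899}\right) = \frac{95086}{295899}$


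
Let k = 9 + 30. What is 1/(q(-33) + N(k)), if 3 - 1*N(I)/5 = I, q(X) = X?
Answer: -1/213 ≈ -0.0046948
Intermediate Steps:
k = 39
N(I) = 15 - 5*I
1/(q(-33) + N(k)) = 1/(-33 + (15 - 5*39)) = 1/(-33 + (15 - 195)) = 1/(-33 - 180) = 1/(-213) = -1/213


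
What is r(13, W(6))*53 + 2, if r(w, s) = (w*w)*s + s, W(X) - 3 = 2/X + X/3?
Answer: 144166/3 ≈ 48055.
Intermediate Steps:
W(X) = 3 + 2/X + X/3 (W(X) = 3 + (2/X + X/3) = 3 + 2/X + X/3)
r(w, s) = s + s*w**2 (r(w, s) = w**2*s + s = s*w**2 + s = s + s*w**2)
r(13, W(6))*53 + 2 = ((3 + 2/6 + (1/3)*6)*(1 + 13**2))*53 + 2 = ((3 + 2*(1/6) + 2)*(1 + 169))*53 + 2 = ((3 + 1/3 + 2)*170)*53 + 2 = ((16/3)*170)*53 + 2 = (2720/3)*53 + 2 = 144160/3 + 2 = 144166/3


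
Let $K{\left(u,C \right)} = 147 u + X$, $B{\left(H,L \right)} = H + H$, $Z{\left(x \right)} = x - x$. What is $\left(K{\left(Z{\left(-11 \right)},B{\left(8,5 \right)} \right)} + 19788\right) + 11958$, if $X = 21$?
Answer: $31767$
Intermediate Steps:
$Z{\left(x \right)} = 0$
$B{\left(H,L \right)} = 2 H$
$K{\left(u,C \right)} = 21 + 147 u$ ($K{\left(u,C \right)} = 147 u + 21 = 21 + 147 u$)
$\left(K{\left(Z{\left(-11 \right)},B{\left(8,5 \right)} \right)} + 19788\right) + 11958 = \left(\left(21 + 147 \cdot 0\right) + 19788\right) + 11958 = \left(\left(21 + 0\right) + 19788\right) + 11958 = \left(21 + 19788\right) + 11958 = 19809 + 11958 = 31767$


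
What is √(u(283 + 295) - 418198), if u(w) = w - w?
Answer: I*√418198 ≈ 646.68*I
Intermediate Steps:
u(w) = 0
√(u(283 + 295) - 418198) = √(0 - 418198) = √(-418198) = I*√418198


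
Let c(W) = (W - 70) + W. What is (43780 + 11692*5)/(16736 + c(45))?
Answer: 360/59 ≈ 6.1017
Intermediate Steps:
c(W) = -70 + 2*W (c(W) = (-70 + W) + W = -70 + 2*W)
(43780 + 11692*5)/(16736 + c(45)) = (43780 + 11692*5)/(16736 + (-70 + 2*45)) = (43780 + 58460)/(16736 + (-70 + 90)) = 102240/(16736 + 20) = 102240/16756 = 102240*(1/16756) = 360/59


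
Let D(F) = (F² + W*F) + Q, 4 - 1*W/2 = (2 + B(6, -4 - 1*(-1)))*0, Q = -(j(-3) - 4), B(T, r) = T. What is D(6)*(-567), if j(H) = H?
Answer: -51597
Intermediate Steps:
Q = 7 (Q = -(-3 - 4) = -1*(-7) = 7)
W = 8 (W = 8 - 2*(2 + 6)*0 = 8 - 16*0 = 8 - 2*0 = 8 + 0 = 8)
D(F) = 7 + F² + 8*F (D(F) = (F² + 8*F) + 7 = 7 + F² + 8*F)
D(6)*(-567) = (7 + 6² + 8*6)*(-567) = (7 + 36 + 48)*(-567) = 91*(-567) = -51597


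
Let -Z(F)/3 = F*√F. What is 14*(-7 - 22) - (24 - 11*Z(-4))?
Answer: -430 + 264*I ≈ -430.0 + 264.0*I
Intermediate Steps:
Z(F) = -3*F^(3/2) (Z(F) = -3*F*√F = -3*F^(3/2))
14*(-7 - 22) - (24 - 11*Z(-4)) = 14*(-7 - 22) - (24 - (-33)*(-4)^(3/2)) = 14*(-29) - (24 - (-33)*(-8*I)) = -406 - (24 - 264*I) = -406 + (-24 + 264*I) = -430 + 264*I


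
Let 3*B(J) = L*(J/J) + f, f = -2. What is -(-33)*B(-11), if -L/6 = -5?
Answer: 308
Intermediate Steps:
L = 30 (L = -6*(-5) = 30)
B(J) = 28/3 (B(J) = (30*(J/J) - 2)/3 = (30*1 - 2)/3 = (30 - 2)/3 = (1/3)*28 = 28/3)
-(-33)*B(-11) = -(-33)*28/3 = -33*(-28/3) = 308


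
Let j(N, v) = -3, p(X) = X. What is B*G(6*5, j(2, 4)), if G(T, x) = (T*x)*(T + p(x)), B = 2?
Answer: -4860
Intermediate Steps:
G(T, x) = T*x*(T + x) (G(T, x) = (T*x)*(T + x) = T*x*(T + x))
B*G(6*5, j(2, 4)) = 2*((6*5)*(-3)*(6*5 - 3)) = 2*(30*(-3)*(30 - 3)) = 2*(30*(-3)*27) = 2*(-2430) = -4860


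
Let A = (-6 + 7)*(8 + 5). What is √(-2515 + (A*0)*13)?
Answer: I*√2515 ≈ 50.15*I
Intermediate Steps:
A = 13 (A = 1*13 = 13)
√(-2515 + (A*0)*13) = √(-2515 + (13*0)*13) = √(-2515 + 0*13) = √(-2515 + 0) = √(-2515) = I*√2515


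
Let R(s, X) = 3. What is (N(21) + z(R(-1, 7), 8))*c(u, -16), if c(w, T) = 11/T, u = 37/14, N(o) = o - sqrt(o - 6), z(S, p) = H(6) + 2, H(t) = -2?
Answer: -231/16 + 11*sqrt(15)/16 ≈ -11.775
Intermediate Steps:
z(S, p) = 0 (z(S, p) = -2 + 2 = 0)
N(o) = o - sqrt(-6 + o)
u = 37/14 (u = 37*(1/14) = 37/14 ≈ 2.6429)
(N(21) + z(R(-1, 7), 8))*c(u, -16) = ((21 - sqrt(-6 + 21)) + 0)*(11/(-16)) = ((21 - sqrt(15)) + 0)*(11*(-1/16)) = (21 - sqrt(15))*(-11/16) = -231/16 + 11*sqrt(15)/16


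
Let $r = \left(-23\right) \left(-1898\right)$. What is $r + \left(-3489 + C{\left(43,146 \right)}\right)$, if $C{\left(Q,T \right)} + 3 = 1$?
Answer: $40163$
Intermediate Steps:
$C{\left(Q,T \right)} = -2$ ($C{\left(Q,T \right)} = -3 + 1 = -2$)
$r = 43654$
$r + \left(-3489 + C{\left(43,146 \right)}\right) = 43654 - 3491 = 40163$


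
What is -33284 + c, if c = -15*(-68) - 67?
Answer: -32331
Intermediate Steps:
c = 953 (c = 1020 - 67 = 953)
-33284 + c = -33284 + 953 = -32331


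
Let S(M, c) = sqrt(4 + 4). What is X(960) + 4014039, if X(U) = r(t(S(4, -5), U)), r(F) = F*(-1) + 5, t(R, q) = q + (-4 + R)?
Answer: 4013088 - 2*sqrt(2) ≈ 4.0131e+6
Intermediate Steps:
S(M, c) = 2*sqrt(2) (S(M, c) = sqrt(8) = 2*sqrt(2))
t(R, q) = -4 + R + q
r(F) = 5 - F (r(F) = -F + 5 = 5 - F)
X(U) = 9 - U - 2*sqrt(2) (X(U) = 5 - (-4 + 2*sqrt(2) + U) = 5 - (-4 + U + 2*sqrt(2)) = 5 + (4 - U - 2*sqrt(2)) = 9 - U - 2*sqrt(2))
X(960) + 4014039 = (9 - 1*960 - 2*sqrt(2)) + 4014039 = (9 - 960 - 2*sqrt(2)) + 4014039 = (-951 - 2*sqrt(2)) + 4014039 = 4013088 - 2*sqrt(2)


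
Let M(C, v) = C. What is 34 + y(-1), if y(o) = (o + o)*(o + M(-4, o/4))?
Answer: 44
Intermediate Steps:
y(o) = 2*o*(-4 + o) (y(o) = (o + o)*(o - 4) = (2*o)*(-4 + o) = 2*o*(-4 + o))
34 + y(-1) = 34 + 2*(-1)*(-4 - 1) = 34 + 2*(-1)*(-5) = 34 + 10 = 44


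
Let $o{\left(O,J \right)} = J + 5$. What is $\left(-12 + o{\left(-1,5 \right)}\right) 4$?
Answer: $-8$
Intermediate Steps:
$o{\left(O,J \right)} = 5 + J$
$\left(-12 + o{\left(-1,5 \right)}\right) 4 = \left(-12 + \left(5 + 5\right)\right) 4 = \left(-12 + 10\right) 4 = \left(-2\right) 4 = -8$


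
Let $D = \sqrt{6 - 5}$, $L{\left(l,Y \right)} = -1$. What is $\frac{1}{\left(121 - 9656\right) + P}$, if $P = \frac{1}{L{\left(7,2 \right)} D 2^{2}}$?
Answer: $- \frac{4}{38141} \approx -0.00010487$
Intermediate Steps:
$D = 1$ ($D = \sqrt{6 - 5} = \sqrt{1} = 1$)
$P = - \frac{1}{4}$ ($P = \frac{1}{\left(-1\right) 1 \cdot 2^{2}} = \frac{1}{\left(-1\right) 4} = \frac{1}{-4} = - \frac{1}{4} \approx -0.25$)
$\frac{1}{\left(121 - 9656\right) + P} = \frac{1}{\left(121 - 9656\right) - \frac{1}{4}} = \frac{1}{-9535 - \frac{1}{4}} = \frac{1}{- \frac{38141}{4}} = - \frac{4}{38141}$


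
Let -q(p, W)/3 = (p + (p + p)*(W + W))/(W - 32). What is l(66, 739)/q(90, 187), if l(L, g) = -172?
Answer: 2666/20223 ≈ 0.13183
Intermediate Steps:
q(p, W) = -3*(p + 4*W*p)/(-32 + W) (q(p, W) = -3*(p + (p + p)*(W + W))/(W - 32) = -3*(p + (2*p)*(2*W))/(-32 + W) = -3*(p + 4*W*p)/(-32 + W))
l(66, 739)/q(90, 187) = -172*(-(-32 + 187)/(270*(1 + 4*187))) = -172*(-31/(54*(1 + 748))) = -172/((-3*90*1/155*749)) = -172/(-40446/31) = -172*(-31/40446) = 2666/20223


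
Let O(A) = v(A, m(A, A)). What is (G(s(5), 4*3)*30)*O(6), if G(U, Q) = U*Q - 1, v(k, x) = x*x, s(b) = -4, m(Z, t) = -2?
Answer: -5880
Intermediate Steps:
v(k, x) = x**2
G(U, Q) = -1 + Q*U (G(U, Q) = Q*U - 1 = -1 + Q*U)
O(A) = 4 (O(A) = (-2)**2 = 4)
(G(s(5), 4*3)*30)*O(6) = ((-1 + (4*3)*(-4))*30)*4 = ((-1 + 12*(-4))*30)*4 = ((-1 - 48)*30)*4 = -49*30*4 = -1470*4 = -5880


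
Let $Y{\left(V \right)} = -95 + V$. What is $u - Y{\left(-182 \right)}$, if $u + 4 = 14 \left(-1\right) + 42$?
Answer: $301$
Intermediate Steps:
$u = 24$ ($u = -4 + \left(14 \left(-1\right) + 42\right) = -4 + \left(-14 + 42\right) = -4 + 28 = 24$)
$u - Y{\left(-182 \right)} = 24 - \left(-95 - 182\right) = 24 - -277 = 24 + 277 = 301$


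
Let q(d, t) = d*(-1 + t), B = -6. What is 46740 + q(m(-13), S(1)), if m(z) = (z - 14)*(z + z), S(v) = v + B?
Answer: 42528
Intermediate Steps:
S(v) = -6 + v (S(v) = v - 6 = -6 + v)
m(z) = 2*z*(-14 + z) (m(z) = (-14 + z)*(2*z) = 2*z*(-14 + z))
46740 + q(m(-13), S(1)) = 46740 + (2*(-13)*(-14 - 13))*(-1 + (-6 + 1)) = 46740 + (2*(-13)*(-27))*(-1 - 5) = 46740 + 702*(-6) = 46740 - 4212 = 42528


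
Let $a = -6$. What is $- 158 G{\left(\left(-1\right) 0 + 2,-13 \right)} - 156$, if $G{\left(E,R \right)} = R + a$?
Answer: $2846$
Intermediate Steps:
$G{\left(E,R \right)} = -6 + R$ ($G{\left(E,R \right)} = R - 6 = -6 + R$)
$- 158 G{\left(\left(-1\right) 0 + 2,-13 \right)} - 156 = - 158 \left(-6 - 13\right) - 156 = \left(-158\right) \left(-19\right) - 156 = 3002 - 156 = 2846$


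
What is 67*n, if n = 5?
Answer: 335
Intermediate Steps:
67*n = 67*5 = 335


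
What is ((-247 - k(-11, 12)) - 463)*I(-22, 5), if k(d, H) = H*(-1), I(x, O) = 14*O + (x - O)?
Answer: -30014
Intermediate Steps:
I(x, O) = x + 13*O
k(d, H) = -H
((-247 - k(-11, 12)) - 463)*I(-22, 5) = ((-247 - (-1)*12) - 463)*(-22 + 13*5) = ((-247 - 1*(-12)) - 463)*(-22 + 65) = ((-247 + 12) - 463)*43 = (-235 - 463)*43 = -698*43 = -30014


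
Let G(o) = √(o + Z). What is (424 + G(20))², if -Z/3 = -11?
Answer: (424 + √53)² ≈ 1.8600e+5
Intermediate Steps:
Z = 33 (Z = -3*(-11) = 33)
G(o) = √(33 + o) (G(o) = √(o + 33) = √(33 + o))
(424 + G(20))² = (424 + √(33 + 20))² = (424 + √53)²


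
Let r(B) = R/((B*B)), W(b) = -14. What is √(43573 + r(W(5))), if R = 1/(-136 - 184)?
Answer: √13664492795/560 ≈ 208.74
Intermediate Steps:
R = -1/320 (R = 1/(-320) = -1/320 ≈ -0.0031250)
r(B) = -1/(320*B²)
√(43573 + r(W(5))) = √(43573 - 1/320/(-14)²) = √(43573 - 1/320*1/196) = √(43573 - 1/62720) = √(2732898559/62720) = √13664492795/560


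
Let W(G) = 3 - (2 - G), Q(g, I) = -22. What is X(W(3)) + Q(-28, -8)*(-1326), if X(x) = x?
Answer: 29176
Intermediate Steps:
W(G) = 1 + G (W(G) = 3 + (-2 + G) = 1 + G)
X(W(3)) + Q(-28, -8)*(-1326) = (1 + 3) - 22*(-1326) = 4 + 29172 = 29176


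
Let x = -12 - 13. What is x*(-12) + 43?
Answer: 343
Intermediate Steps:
x = -25
x*(-12) + 43 = -25*(-12) + 43 = 300 + 43 = 343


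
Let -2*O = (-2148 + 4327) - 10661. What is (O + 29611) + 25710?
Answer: 59562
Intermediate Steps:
O = 4241 (O = -((-2148 + 4327) - 10661)/2 = -(2179 - 10661)/2 = -1/2*(-8482) = 4241)
(O + 29611) + 25710 = (4241 + 29611) + 25710 = 33852 + 25710 = 59562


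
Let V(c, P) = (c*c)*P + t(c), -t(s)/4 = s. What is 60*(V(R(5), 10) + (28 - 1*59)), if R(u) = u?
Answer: 11940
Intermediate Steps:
t(s) = -4*s
V(c, P) = -4*c + P*c² (V(c, P) = (c*c)*P - 4*c = c²*P - 4*c = P*c² - 4*c = -4*c + P*c²)
60*(V(R(5), 10) + (28 - 1*59)) = 60*(5*(-4 + 10*5) + (28 - 1*59)) = 60*(5*(-4 + 50) + (28 - 59)) = 60*(5*46 - 31) = 60*(230 - 31) = 60*199 = 11940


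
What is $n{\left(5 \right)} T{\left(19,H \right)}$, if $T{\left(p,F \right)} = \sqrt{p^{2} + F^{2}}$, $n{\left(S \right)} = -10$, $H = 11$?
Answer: $- 10 \sqrt{482} \approx -219.54$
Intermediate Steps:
$T{\left(p,F \right)} = \sqrt{F^{2} + p^{2}}$
$n{\left(5 \right)} T{\left(19,H \right)} = - 10 \sqrt{11^{2} + 19^{2}} = - 10 \sqrt{121 + 361} = - 10 \sqrt{482}$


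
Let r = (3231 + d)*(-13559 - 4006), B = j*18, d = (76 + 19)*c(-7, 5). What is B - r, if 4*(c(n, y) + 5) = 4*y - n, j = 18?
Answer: 238692081/4 ≈ 5.9673e+7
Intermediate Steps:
c(n, y) = -5 + y - n/4 (c(n, y) = -5 + (4*y - n)/4 = -5 + (-n + 4*y)/4 = -5 + (y - n/4) = -5 + y - n/4)
d = 665/4 (d = (76 + 19)*(-5 + 5 - 1/4*(-7)) = 95*(-5 + 5 + 7/4) = 95*(7/4) = 665/4 ≈ 166.25)
B = 324 (B = 18*18 = 324)
r = -238690785/4 (r = (3231 + 665/4)*(-13559 - 4006) = (13589/4)*(-17565) = -238690785/4 ≈ -5.9673e+7)
B - r = 324 - 1*(-238690785/4) = 324 + 238690785/4 = 238692081/4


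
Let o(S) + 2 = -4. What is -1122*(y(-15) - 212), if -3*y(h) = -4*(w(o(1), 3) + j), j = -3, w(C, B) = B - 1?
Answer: 239360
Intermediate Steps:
o(S) = -6 (o(S) = -2 - 4 = -6)
w(C, B) = -1 + B
y(h) = -4/3 (y(h) = -(-4)*((-1 + 3) - 3)/3 = -(-4)*(2 - 3)/3 = -(-4)*(-1)/3 = -1/3*4 = -4/3)
-1122*(y(-15) - 212) = -1122*(-4/3 - 212) = -1122*(-640/3) = 239360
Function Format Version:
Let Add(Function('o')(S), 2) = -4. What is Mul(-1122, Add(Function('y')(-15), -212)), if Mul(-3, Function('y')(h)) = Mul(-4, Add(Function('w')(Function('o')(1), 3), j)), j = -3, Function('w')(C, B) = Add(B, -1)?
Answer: 239360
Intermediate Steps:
Function('o')(S) = -6 (Function('o')(S) = Add(-2, -4) = -6)
Function('w')(C, B) = Add(-1, B)
Function('y')(h) = Rational(-4, 3) (Function('y')(h) = Mul(Rational(-1, 3), Mul(-4, Add(Add(-1, 3), -3))) = Mul(Rational(-1, 3), Mul(-4, Add(2, -3))) = Mul(Rational(-1, 3), Mul(-4, -1)) = Mul(Rational(-1, 3), 4) = Rational(-4, 3))
Mul(-1122, Add(Function('y')(-15), -212)) = Mul(-1122, Add(Rational(-4, 3), -212)) = Mul(-1122, Rational(-640, 3)) = 239360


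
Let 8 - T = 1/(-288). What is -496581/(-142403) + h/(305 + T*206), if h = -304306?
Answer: -6100402958157/40062948005 ≈ -152.27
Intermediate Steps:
T = 2305/288 (T = 8 - 1/(-288) = 8 - 1*(-1/288) = 8 + 1/288 = 2305/288 ≈ 8.0035)
-496581/(-142403) + h/(305 + T*206) = -496581/(-142403) - 304306/(305 + (2305/288)*206) = -496581*(-1/142403) - 304306/(305 + 237415/144) = 496581/142403 - 304306/281335/144 = 496581/142403 - 304306*144/281335 = 496581/142403 - 43820064/281335 = -6100402958157/40062948005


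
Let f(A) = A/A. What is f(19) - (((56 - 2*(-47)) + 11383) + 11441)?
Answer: -22973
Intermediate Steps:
f(A) = 1
f(19) - (((56 - 2*(-47)) + 11383) + 11441) = 1 - (((56 - 2*(-47)) + 11383) + 11441) = 1 - (((56 + 94) + 11383) + 11441) = 1 - ((150 + 11383) + 11441) = 1 - (11533 + 11441) = 1 - 1*22974 = 1 - 22974 = -22973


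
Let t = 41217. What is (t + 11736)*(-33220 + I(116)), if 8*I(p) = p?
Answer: -3516661683/2 ≈ -1.7583e+9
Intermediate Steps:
I(p) = p/8
(t + 11736)*(-33220 + I(116)) = (41217 + 11736)*(-33220 + (1/8)*116) = 52953*(-33220 + 29/2) = 52953*(-66411/2) = -3516661683/2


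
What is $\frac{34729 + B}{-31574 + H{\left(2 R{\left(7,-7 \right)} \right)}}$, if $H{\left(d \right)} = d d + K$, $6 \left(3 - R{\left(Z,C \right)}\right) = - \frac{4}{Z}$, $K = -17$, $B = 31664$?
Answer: $- \frac{29279313}{13914731} \approx -2.1042$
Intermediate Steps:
$R{\left(Z,C \right)} = 3 + \frac{2}{3 Z}$ ($R{\left(Z,C \right)} = 3 - \frac{\left(-4\right) \frac{1}{Z}}{6} = 3 + \frac{2}{3 Z}$)
$H{\left(d \right)} = -17 + d^{2}$ ($H{\left(d \right)} = d d - 17 = d^{2} - 17 = -17 + d^{2}$)
$\frac{34729 + B}{-31574 + H{\left(2 R{\left(7,-7 \right)} \right)}} = \frac{34729 + 31664}{-31574 - \left(17 - \left(2 \left(3 + \frac{2}{3 \cdot 7}\right)\right)^{2}\right)} = \frac{66393}{-31574 - \left(17 - \left(2 \left(3 + \frac{2}{3} \cdot \frac{1}{7}\right)\right)^{2}\right)} = \frac{66393}{-31574 - \left(17 - \left(2 \left(3 + \frac{2}{21}\right)\right)^{2}\right)} = \frac{66393}{-31574 - \left(17 - \left(2 \cdot \frac{65}{21}\right)^{2}\right)} = \frac{66393}{-31574 - \left(17 - \left(\frac{130}{21}\right)^{2}\right)} = \frac{66393}{-31574 + \left(-17 + \frac{16900}{441}\right)} = \frac{66393}{-31574 + \frac{9403}{441}} = \frac{66393}{- \frac{13914731}{441}} = 66393 \left(- \frac{441}{13914731}\right) = - \frac{29279313}{13914731}$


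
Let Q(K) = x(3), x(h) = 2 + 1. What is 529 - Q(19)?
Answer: 526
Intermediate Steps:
x(h) = 3
Q(K) = 3
529 - Q(19) = 529 - 1*3 = 529 - 3 = 526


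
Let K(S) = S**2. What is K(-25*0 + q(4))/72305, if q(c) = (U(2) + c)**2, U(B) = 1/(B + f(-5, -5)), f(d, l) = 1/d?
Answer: 2825761/474393105 ≈ 0.0059566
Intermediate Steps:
U(B) = 1/(-1/5 + B) (U(B) = 1/(B + 1/(-5)) = 1/(B - 1/5) = 1/(-1/5 + B))
q(c) = (5/9 + c)**2 (q(c) = (5/(-1 + 5*2) + c)**2 = (5/(-1 + 10) + c)**2 = (5/9 + c)**2)
K(-25*0 + q(4))/72305 = (-25*0 + (5 + 9*4)**2/81)**2/72305 = (0 + (5 + 36)**2/81)**2*(1/72305) = (0 + (1/81)*41**2)**2*(1/72305) = (0 + (1/81)*1681)**2*(1/72305) = (0 + 1681/81)**2*(1/72305) = (1681/81)**2*(1/72305) = (2825761/6561)*(1/72305) = 2825761/474393105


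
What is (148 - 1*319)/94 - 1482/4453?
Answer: -900771/418582 ≈ -2.1520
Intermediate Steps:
(148 - 1*319)/94 - 1482/4453 = (148 - 319)*(1/94) - 1482*1/4453 = -171*1/94 - 1482/4453 = -171/94 - 1482/4453 = -900771/418582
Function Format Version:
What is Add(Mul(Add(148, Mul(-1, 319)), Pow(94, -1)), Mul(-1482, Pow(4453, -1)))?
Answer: Rational(-900771, 418582) ≈ -2.1520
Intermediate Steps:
Add(Mul(Add(148, Mul(-1, 319)), Pow(94, -1)), Mul(-1482, Pow(4453, -1))) = Add(Mul(Add(148, -319), Rational(1, 94)), Mul(-1482, Rational(1, 4453))) = Add(Mul(-171, Rational(1, 94)), Rational(-1482, 4453)) = Add(Rational(-171, 94), Rational(-1482, 4453)) = Rational(-900771, 418582)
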